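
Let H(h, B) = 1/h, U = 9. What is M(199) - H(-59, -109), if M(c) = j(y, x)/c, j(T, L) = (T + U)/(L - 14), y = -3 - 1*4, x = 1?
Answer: 2469/152633 ≈ 0.016176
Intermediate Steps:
y = -7 (y = -3 - 4 = -7)
j(T, L) = (9 + T)/(-14 + L) (j(T, L) = (T + 9)/(L - 14) = (9 + T)/(-14 + L))
M(c) = -2/(13*c) (M(c) = ((9 - 7)/(-14 + 1))/c = (2/(-13))/c = (-1/13*2)/c = -2/(13*c))
M(199) - H(-59, -109) = -2/13/199 - 1/(-59) = -2/13*1/199 - 1*(-1/59) = -2/2587 + 1/59 = 2469/152633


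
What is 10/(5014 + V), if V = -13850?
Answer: -5/4418 ≈ -0.0011317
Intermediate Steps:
10/(5014 + V) = 10/(5014 - 13850) = 10/(-8836) = -1/8836*10 = -5/4418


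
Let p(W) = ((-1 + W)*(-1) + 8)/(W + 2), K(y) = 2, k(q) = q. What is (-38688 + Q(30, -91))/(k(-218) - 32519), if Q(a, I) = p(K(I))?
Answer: 154745/130948 ≈ 1.1817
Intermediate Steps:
p(W) = (9 - W)/(2 + W) (p(W) = ((1 - W) + 8)/(2 + W) = (9 - W)/(2 + W))
Q(a, I) = 7/4 (Q(a, I) = (9 - 1*2)/(2 + 2) = (9 - 2)/4 = (¼)*7 = 7/4)
(-38688 + Q(30, -91))/(k(-218) - 32519) = (-38688 + 7/4)/(-218 - 32519) = -154745/4/(-32737) = -154745/4*(-1/32737) = 154745/130948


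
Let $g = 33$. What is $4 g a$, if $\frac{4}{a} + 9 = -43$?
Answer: $- \frac{132}{13} \approx -10.154$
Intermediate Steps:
$a = - \frac{1}{13}$ ($a = \frac{4}{-9 - 43} = \frac{4}{-52} = 4 \left(- \frac{1}{52}\right) = - \frac{1}{13} \approx -0.076923$)
$4 g a = 4 \cdot 33 \left(- \frac{1}{13}\right) = 132 \left(- \frac{1}{13}\right) = - \frac{132}{13}$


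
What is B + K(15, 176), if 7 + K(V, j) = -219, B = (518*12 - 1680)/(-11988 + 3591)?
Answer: -70454/311 ≈ -226.54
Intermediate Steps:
B = -168/311 (B = (6216 - 1680)/(-8397) = 4536*(-1/8397) = -168/311 ≈ -0.54019)
K(V, j) = -226 (K(V, j) = -7 - 219 = -226)
B + K(15, 176) = -168/311 - 226 = -70454/311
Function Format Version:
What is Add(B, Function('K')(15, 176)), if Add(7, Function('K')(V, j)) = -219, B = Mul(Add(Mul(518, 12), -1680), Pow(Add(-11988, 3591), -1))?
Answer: Rational(-70454, 311) ≈ -226.54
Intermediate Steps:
B = Rational(-168, 311) (B = Mul(Add(6216, -1680), Pow(-8397, -1)) = Mul(4536, Rational(-1, 8397)) = Rational(-168, 311) ≈ -0.54019)
Function('K')(V, j) = -226 (Function('K')(V, j) = Add(-7, -219) = -226)
Add(B, Function('K')(15, 176)) = Add(Rational(-168, 311), -226) = Rational(-70454, 311)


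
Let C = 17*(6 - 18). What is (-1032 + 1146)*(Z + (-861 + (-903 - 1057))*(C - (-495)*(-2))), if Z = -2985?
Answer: 383642946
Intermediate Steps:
C = -204 (C = 17*(-12) = -204)
(-1032 + 1146)*(Z + (-861 + (-903 - 1057))*(C - (-495)*(-2))) = (-1032 + 1146)*(-2985 + (-861 + (-903 - 1057))*(-204 - (-495)*(-2))) = 114*(-2985 + (-861 - 1960)*(-204 - 1*990)) = 114*(-2985 - 2821*(-204 - 990)) = 114*(-2985 - 2821*(-1194)) = 114*(-2985 + 3368274) = 114*3365289 = 383642946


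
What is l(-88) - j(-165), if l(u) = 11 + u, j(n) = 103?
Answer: -180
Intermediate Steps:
l(-88) - j(-165) = (11 - 88) - 1*103 = -77 - 103 = -180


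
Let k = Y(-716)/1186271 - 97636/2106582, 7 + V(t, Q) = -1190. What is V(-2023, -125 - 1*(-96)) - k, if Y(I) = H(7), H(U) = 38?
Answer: -1495579944376997/1249488567861 ≈ -1197.0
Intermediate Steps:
Y(I) = 38
V(t, Q) = -1197 (V(t, Q) = -7 - 1190 = -1197)
k = -57871352620/1249488567861 (k = 38/1186271 - 97636/2106582 = 38*(1/1186271) - 97636*1/2106582 = 38/1186271 - 48818/1053291 = -57871352620/1249488567861 ≈ -0.046316)
V(-2023, -125 - 1*(-96)) - k = -1197 - 1*(-57871352620/1249488567861) = -1197 + 57871352620/1249488567861 = -1495579944376997/1249488567861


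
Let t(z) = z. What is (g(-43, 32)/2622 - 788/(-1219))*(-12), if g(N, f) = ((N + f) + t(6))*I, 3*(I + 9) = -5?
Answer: -555952/69483 ≈ -8.0013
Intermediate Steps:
I = -32/3 (I = -9 + (⅓)*(-5) = -9 - 5/3 = -32/3 ≈ -10.667)
g(N, f) = -64 - 32*N/3 - 32*f/3 (g(N, f) = ((N + f) + 6)*(-32/3) = (6 + N + f)*(-32/3) = -64 - 32*N/3 - 32*f/3)
(g(-43, 32)/2622 - 788/(-1219))*(-12) = ((-64 - 32/3*(-43) - 32/3*32)/2622 - 788/(-1219))*(-12) = ((-64 + 1376/3 - 1024/3)*(1/2622) - 788*(-1/1219))*(-12) = ((160/3)*(1/2622) + 788/1219)*(-12) = (80/3933 + 788/1219)*(-12) = (138988/208449)*(-12) = -555952/69483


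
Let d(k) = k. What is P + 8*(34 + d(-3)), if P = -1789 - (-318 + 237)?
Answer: -1460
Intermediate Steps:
P = -1708 (P = -1789 - 1*(-81) = -1789 + 81 = -1708)
P + 8*(34 + d(-3)) = -1708 + 8*(34 - 3) = -1708 + 8*31 = -1708 + 248 = -1460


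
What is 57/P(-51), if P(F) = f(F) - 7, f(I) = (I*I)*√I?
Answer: -399/345025300 - 148257*I*√51/345025300 ≈ -1.1564e-6 - 0.0030687*I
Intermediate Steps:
f(I) = I^(5/2) (f(I) = I²*√I = I^(5/2))
P(F) = -7 + F^(5/2) (P(F) = F^(5/2) - 7 = -7 + F^(5/2))
57/P(-51) = 57/(-7 + (-51)^(5/2)) = 57/(-7 + 2601*I*√51)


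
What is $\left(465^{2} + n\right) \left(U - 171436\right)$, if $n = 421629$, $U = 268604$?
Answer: $61978997472$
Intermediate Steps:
$\left(465^{2} + n\right) \left(U - 171436\right) = \left(465^{2} + 421629\right) \left(268604 - 171436\right) = \left(216225 + 421629\right) 97168 = 637854 \cdot 97168 = 61978997472$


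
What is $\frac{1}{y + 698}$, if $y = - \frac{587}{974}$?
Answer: $\frac{974}{679265} \approx 0.0014339$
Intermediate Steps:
$y = - \frac{587}{974}$ ($y = \left(-587\right) \frac{1}{974} = - \frac{587}{974} \approx -0.60267$)
$\frac{1}{y + 698} = \frac{1}{- \frac{587}{974} + 698} = \frac{1}{\frac{679265}{974}} = \frac{974}{679265}$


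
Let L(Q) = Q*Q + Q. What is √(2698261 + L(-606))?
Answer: √3064891 ≈ 1750.7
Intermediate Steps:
L(Q) = Q + Q² (L(Q) = Q² + Q = Q + Q²)
√(2698261 + L(-606)) = √(2698261 - 606*(1 - 606)) = √(2698261 - 606*(-605)) = √(2698261 + 366630) = √3064891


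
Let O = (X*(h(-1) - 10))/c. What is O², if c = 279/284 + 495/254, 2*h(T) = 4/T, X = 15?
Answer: 520360249600/137992009 ≈ 3770.9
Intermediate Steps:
h(T) = 2/T (h(T) = (4/T)/2 = 2/T)
c = 105723/36068 (c = 279*(1/284) + 495*(1/254) = 279/284 + 495/254 = 105723/36068 ≈ 2.9312)
O = -721360/11747 (O = (15*(2/(-1) - 10))/(105723/36068) = (15*(2*(-1) - 10))*(36068/105723) = (15*(-2 - 10))*(36068/105723) = (15*(-12))*(36068/105723) = -180*36068/105723 = -721360/11747 ≈ -61.408)
O² = (-721360/11747)² = 520360249600/137992009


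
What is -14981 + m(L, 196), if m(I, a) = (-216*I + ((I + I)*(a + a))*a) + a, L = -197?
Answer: -30244041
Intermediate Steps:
m(I, a) = a - 216*I + 4*I*a**2 (m(I, a) = (-216*I + ((2*I)*(2*a))*a) + a = (-216*I + (4*I*a)*a) + a = (-216*I + 4*I*a**2) + a = a - 216*I + 4*I*a**2)
-14981 + m(L, 196) = -14981 + (196 - 216*(-197) + 4*(-197)*196**2) = -14981 + (196 + 42552 + 4*(-197)*38416) = -14981 + (196 + 42552 - 30271808) = -14981 - 30229060 = -30244041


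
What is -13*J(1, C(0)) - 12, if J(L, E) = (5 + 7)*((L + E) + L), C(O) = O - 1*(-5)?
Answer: -1104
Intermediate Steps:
C(O) = 5 + O (C(O) = O + 5 = 5 + O)
J(L, E) = 12*E + 24*L (J(L, E) = 12*((E + L) + L) = 12*(E + 2*L) = 12*E + 24*L)
-13*J(1, C(0)) - 12 = -13*(12*(5 + 0) + 24*1) - 12 = -13*(12*5 + 24) - 12 = -13*(60 + 24) - 12 = -13*84 - 12 = -1092 - 12 = -1104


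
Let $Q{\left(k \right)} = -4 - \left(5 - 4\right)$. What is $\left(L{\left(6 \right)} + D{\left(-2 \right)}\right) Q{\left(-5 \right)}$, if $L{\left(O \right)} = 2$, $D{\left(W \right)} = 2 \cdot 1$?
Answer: $-20$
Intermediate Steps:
$D{\left(W \right)} = 2$
$Q{\left(k \right)} = -5$ ($Q{\left(k \right)} = -4 - 1 = -5$)
$\left(L{\left(6 \right)} + D{\left(-2 \right)}\right) Q{\left(-5 \right)} = \left(2 + 2\right) \left(-5\right) = 4 \left(-5\right) = -20$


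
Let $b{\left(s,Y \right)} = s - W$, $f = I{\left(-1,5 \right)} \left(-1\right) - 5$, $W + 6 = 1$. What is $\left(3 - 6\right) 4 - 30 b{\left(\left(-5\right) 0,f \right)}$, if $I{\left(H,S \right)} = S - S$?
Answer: $-162$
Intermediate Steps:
$W = -5$ ($W = -6 + 1 = -5$)
$I{\left(H,S \right)} = 0$
$f = -5$ ($f = 0 \left(-1\right) - 5 = 0 - 5 = -5$)
$b{\left(s,Y \right)} = 5 + s$ ($b{\left(s,Y \right)} = s - -5 = s + 5 = 5 + s$)
$\left(3 - 6\right) 4 - 30 b{\left(\left(-5\right) 0,f \right)} = \left(3 - 6\right) 4 - 30 \left(5 - 0\right) = \left(-3\right) 4 - 30 \left(5 + 0\right) = -12 - 150 = -162$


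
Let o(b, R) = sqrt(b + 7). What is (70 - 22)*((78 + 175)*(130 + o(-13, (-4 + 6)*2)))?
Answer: 1578720 + 12144*I*sqrt(6) ≈ 1.5787e+6 + 29747.0*I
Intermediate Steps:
o(b, R) = sqrt(7 + b)
(70 - 22)*((78 + 175)*(130 + o(-13, (-4 + 6)*2))) = (70 - 22)*((78 + 175)*(130 + sqrt(7 - 13))) = 48*(253*(130 + sqrt(-6))) = 48*(253*(130 + I*sqrt(6))) = 48*(32890 + 253*I*sqrt(6)) = 1578720 + 12144*I*sqrt(6)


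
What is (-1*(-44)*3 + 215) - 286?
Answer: 61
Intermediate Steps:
(-1*(-44)*3 + 215) - 286 = (44*3 + 215) - 286 = (132 + 215) - 286 = 347 - 286 = 61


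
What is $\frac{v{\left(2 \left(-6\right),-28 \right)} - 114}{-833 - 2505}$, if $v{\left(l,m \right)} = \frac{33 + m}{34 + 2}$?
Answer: $\frac{4099}{120168} \approx 0.034111$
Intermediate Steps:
$v{\left(l,m \right)} = \frac{11}{12} + \frac{m}{36}$ ($v{\left(l,m \right)} = \frac{33 + m}{36} = \left(33 + m\right) \frac{1}{36} = \frac{11}{12} + \frac{m}{36}$)
$\frac{v{\left(2 \left(-6\right),-28 \right)} - 114}{-833 - 2505} = \frac{\left(\frac{11}{12} + \frac{1}{36} \left(-28\right)\right) - 114}{-833 - 2505} = \frac{\left(\frac{11}{12} - \frac{7}{9}\right) - 114}{-3338} = \left(\frac{5}{36} - 114\right) \left(- \frac{1}{3338}\right) = \left(- \frac{4099}{36}\right) \left(- \frac{1}{3338}\right) = \frac{4099}{120168}$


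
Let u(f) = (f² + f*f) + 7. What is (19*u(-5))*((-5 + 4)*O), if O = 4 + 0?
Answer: -4332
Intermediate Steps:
O = 4
u(f) = 7 + 2*f² (u(f) = (f² + f²) + 7 = 2*f² + 7 = 7 + 2*f²)
(19*u(-5))*((-5 + 4)*O) = (19*(7 + 2*(-5)²))*((-5 + 4)*4) = (19*(7 + 2*25))*(-1*4) = (19*(7 + 50))*(-4) = (19*57)*(-4) = 1083*(-4) = -4332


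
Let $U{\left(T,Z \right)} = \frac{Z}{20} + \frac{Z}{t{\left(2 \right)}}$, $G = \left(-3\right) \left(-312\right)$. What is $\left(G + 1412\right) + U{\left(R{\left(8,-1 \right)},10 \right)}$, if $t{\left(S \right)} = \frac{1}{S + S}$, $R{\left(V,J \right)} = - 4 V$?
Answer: $\frac{4777}{2} \approx 2388.5$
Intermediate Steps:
$t{\left(S \right)} = \frac{1}{2 S}$
$G = 936$
$U{\left(T,Z \right)} = \frac{81 Z}{20}$ ($U{\left(T,Z \right)} = \frac{Z}{20} + \frac{Z}{\frac{1}{2} \cdot \frac{1}{2}} = Z \frac{1}{20} + \frac{Z}{\frac{1}{2} \cdot \frac{1}{2}} = \frac{Z}{20} + Z \frac{1}{\frac{1}{4}} = \frac{Z}{20} + Z 4 = \frac{Z}{20} + 4 Z = \frac{81 Z}{20}$)
$\left(G + 1412\right) + U{\left(R{\left(8,-1 \right)},10 \right)} = \left(936 + 1412\right) + \frac{81}{20} \cdot 10 = 2348 + \frac{81}{2} = \frac{4777}{2}$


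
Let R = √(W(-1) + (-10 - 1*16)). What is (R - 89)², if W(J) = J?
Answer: 7894 - 534*I*√3 ≈ 7894.0 - 924.92*I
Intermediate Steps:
R = 3*I*√3 (R = √(-1 + (-10 - 1*16)) = √(-1 + (-10 - 16)) = √(-1 - 26) = √(-27) = 3*I*√3 ≈ 5.1962*I)
(R - 89)² = (3*I*√3 - 89)² = (-89 + 3*I*√3)²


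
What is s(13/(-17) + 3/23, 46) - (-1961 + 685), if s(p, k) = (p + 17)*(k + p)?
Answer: 308581618/152881 ≈ 2018.4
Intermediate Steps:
s(p, k) = (17 + p)*(k + p)
s(13/(-17) + 3/23, 46) - (-1961 + 685) = ((13/(-17) + 3/23)² + 17*46 + 17*(13/(-17) + 3/23) + 46*(13/(-17) + 3/23)) - (-1961 + 685) = ((13*(-1/17) + 3*(1/23))² + 782 + 17*(13*(-1/17) + 3*(1/23)) + 46*(13*(-1/17) + 3*(1/23))) - 1*(-1276) = ((-13/17 + 3/23)² + 782 + 17*(-13/17 + 3/23) + 46*(-13/17 + 3/23)) + 1276 = ((-248/391)² + 782 + 17*(-248/391) + 46*(-248/391)) + 1276 = (61504/152881 + 782 - 248/23 - 496/17) + 1276 = 113505462/152881 + 1276 = 308581618/152881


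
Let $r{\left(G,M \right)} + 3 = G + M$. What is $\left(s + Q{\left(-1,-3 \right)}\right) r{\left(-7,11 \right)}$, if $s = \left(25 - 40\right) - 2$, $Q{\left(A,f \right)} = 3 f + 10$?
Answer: $-16$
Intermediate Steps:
$Q{\left(A,f \right)} = 10 + 3 f$
$r{\left(G,M \right)} = -3 + G + M$ ($r{\left(G,M \right)} = -3 + \left(G + M\right) = -3 + G + M$)
$s = -17$ ($s = -15 - 2 = -17$)
$\left(s + Q{\left(-1,-3 \right)}\right) r{\left(-7,11 \right)} = \left(-17 + \left(10 + 3 \left(-3\right)\right)\right) \left(-3 - 7 + 11\right) = \left(-17 + \left(10 - 9\right)\right) 1 = \left(-17 + 1\right) 1 = \left(-16\right) 1 = -16$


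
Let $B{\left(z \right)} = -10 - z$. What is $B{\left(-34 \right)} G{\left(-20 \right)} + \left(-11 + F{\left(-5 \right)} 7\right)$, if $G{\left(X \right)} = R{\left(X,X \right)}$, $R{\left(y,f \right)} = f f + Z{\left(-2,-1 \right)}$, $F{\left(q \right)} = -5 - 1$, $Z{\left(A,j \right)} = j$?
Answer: $9523$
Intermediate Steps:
$F{\left(q \right)} = -6$ ($F{\left(q \right)} = -5 - 1 = -6$)
$R{\left(y,f \right)} = -1 + f^{2}$ ($R{\left(y,f \right)} = f f - 1 = f^{2} - 1 = -1 + f^{2}$)
$G{\left(X \right)} = -1 + X^{2}$
$B{\left(-34 \right)} G{\left(-20 \right)} + \left(-11 + F{\left(-5 \right)} 7\right) = \left(-10 - -34\right) \left(-1 + \left(-20\right)^{2}\right) - 53 = \left(-10 + 34\right) \left(-1 + 400\right) - 53 = 24 \cdot 399 - 53 = 9576 - 53 = 9523$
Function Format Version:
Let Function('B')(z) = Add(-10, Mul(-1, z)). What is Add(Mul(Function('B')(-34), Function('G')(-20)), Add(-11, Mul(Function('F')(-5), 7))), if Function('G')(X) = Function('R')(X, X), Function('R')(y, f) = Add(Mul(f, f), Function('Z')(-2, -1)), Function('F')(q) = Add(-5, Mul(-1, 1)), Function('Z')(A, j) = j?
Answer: 9523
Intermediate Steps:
Function('F')(q) = -6 (Function('F')(q) = Add(-5, -1) = -6)
Function('R')(y, f) = Add(-1, Pow(f, 2)) (Function('R')(y, f) = Add(Mul(f, f), -1) = Add(Pow(f, 2), -1) = Add(-1, Pow(f, 2)))
Function('G')(X) = Add(-1, Pow(X, 2))
Add(Mul(Function('B')(-34), Function('G')(-20)), Add(-11, Mul(Function('F')(-5), 7))) = Add(Mul(Add(-10, Mul(-1, -34)), Add(-1, Pow(-20, 2))), Add(-11, Mul(-6, 7))) = Add(Mul(Add(-10, 34), Add(-1, 400)), Add(-11, -42)) = Add(Mul(24, 399), -53) = Add(9576, -53) = 9523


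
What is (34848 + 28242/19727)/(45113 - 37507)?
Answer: 343737369/75021781 ≈ 4.5818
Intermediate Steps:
(34848 + 28242/19727)/(45113 - 37507) = (34848 + 28242*(1/19727))/7606 = (34848 + 28242/19727)*(1/7606) = (687474738/19727)*(1/7606) = 343737369/75021781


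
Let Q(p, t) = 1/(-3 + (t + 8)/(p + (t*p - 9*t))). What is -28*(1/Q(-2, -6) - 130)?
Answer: 29785/8 ≈ 3723.1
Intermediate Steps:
Q(p, t) = 1/(-3 + (8 + t)/(p - 9*t + p*t)) (Q(p, t) = 1/(-3 + (8 + t)/(p + (p*t - 9*t))) = 1/(-3 + (8 + t)/(p + (-9*t + p*t))) = 1/(-3 + (8 + t)/(p - 9*t + p*t)))
-28*(1/Q(-2, -6) - 130) = -28*(1/((-1*(-2) + 9*(-6) - 1*(-2)*(-6))/(-8 - 28*(-6) + 3*(-2) + 3*(-2)*(-6))) - 130) = -28*(1/((2 - 54 - 12)/(-8 + 168 - 6 + 36)) - 130) = -28*(1/(-64/190) - 130) = -28*(1/((1/190)*(-64)) - 130) = -28*(1/(-32/95) - 130) = -28*(-95/32 - 130) = -28*(-4255/32) = 29785/8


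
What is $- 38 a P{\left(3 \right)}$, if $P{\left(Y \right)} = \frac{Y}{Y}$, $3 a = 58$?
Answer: $- \frac{2204}{3} \approx -734.67$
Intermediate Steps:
$a = \frac{58}{3}$ ($a = \frac{1}{3} \cdot 58 = \frac{58}{3} \approx 19.333$)
$P{\left(Y \right)} = 1$
$- 38 a P{\left(3 \right)} = \left(-38\right) \frac{58}{3} \cdot 1 = \left(- \frac{2204}{3}\right) 1 = - \frac{2204}{3}$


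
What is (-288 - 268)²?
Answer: 309136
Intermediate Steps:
(-288 - 268)² = (-556)² = 309136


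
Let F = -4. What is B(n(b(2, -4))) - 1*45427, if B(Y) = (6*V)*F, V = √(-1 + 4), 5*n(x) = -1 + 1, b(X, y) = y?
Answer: -45427 - 24*√3 ≈ -45469.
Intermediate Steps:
n(x) = 0 (n(x) = (-1 + 1)/5 = (⅕)*0 = 0)
V = √3 ≈ 1.7320
B(Y) = -24*√3 (B(Y) = (6*√3)*(-4) = -24*√3)
B(n(b(2, -4))) - 1*45427 = -24*√3 - 1*45427 = -24*√3 - 45427 = -45427 - 24*√3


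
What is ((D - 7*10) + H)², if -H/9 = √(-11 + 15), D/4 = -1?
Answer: 8464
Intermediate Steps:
D = -4 (D = 4*(-1) = -4)
H = -18 (H = -9*√(-11 + 15) = -9*√4 = -9*2 = -18)
((D - 7*10) + H)² = ((-4 - 7*10) - 18)² = ((-4 - 1*70) - 18)² = ((-4 - 70) - 18)² = (-74 - 18)² = (-92)² = 8464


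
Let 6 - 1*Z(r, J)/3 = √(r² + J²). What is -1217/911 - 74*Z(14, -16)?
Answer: -1214669/911 + 444*√113 ≈ 3386.4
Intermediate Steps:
Z(r, J) = 18 - 3*√(J² + r²) (Z(r, J) = 18 - 3*√(r² + J²) = 18 - 3*√(J² + r²))
-1217/911 - 74*Z(14, -16) = -1217/911 - 74*(18 - 3*√((-16)² + 14²)) = -1217*1/911 - 74*(18 - 3*√(256 + 196)) = -1217/911 - 74*(18 - 6*√113) = -1217/911 + (-1332 + 444*√113) = -1214669/911 + 444*√113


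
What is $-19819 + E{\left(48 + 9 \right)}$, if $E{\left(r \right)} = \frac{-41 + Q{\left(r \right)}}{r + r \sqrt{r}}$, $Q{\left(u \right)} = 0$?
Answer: $- \frac{63262207}{3192} - \frac{41 \sqrt{57}}{3192} \approx -19819.0$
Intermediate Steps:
$E{\left(r \right)} = - \frac{41}{r + r^{\frac{3}{2}}}$ ($E{\left(r \right)} = \frac{-41 + 0}{r + r \sqrt{r}} = - \frac{41}{r + r^{\frac{3}{2}}}$)
$-19819 + E{\left(48 + 9 \right)} = -19819 - \frac{41}{\left(48 + 9\right) + \left(48 + 9\right)^{\frac{3}{2}}} = -19819 - \frac{41}{57 + 57^{\frac{3}{2}}} = -19819 - \frac{41}{57 + 57 \sqrt{57}}$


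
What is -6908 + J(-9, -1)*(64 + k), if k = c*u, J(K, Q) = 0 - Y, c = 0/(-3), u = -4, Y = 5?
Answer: -7228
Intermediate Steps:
c = 0 (c = 0*(-⅓) = 0)
J(K, Q) = -5 (J(K, Q) = 0 - 1*5 = 0 - 5 = -5)
k = 0 (k = 0*(-4) = 0)
-6908 + J(-9, -1)*(64 + k) = -6908 - 5*(64 + 0) = -6908 - 5*64 = -6908 - 320 = -7228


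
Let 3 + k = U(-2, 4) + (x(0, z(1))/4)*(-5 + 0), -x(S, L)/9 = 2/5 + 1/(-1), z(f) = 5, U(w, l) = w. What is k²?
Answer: 2209/16 ≈ 138.06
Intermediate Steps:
x(S, L) = 27/5 (x(S, L) = -9*(2/5 + 1/(-1)) = -9*(2*(⅕) + 1*(-1)) = -9*(⅖ - 1) = -9*(-⅗) = 27/5)
k = -47/4 (k = -3 + (-2 + ((27/5)/4)*(-5 + 0)) = -3 + (-2 + ((27/5)*(¼))*(-5)) = -3 + (-2 + (27/20)*(-5)) = -3 + (-2 - 27/4) = -3 - 35/4 = -47/4 ≈ -11.750)
k² = (-47/4)² = 2209/16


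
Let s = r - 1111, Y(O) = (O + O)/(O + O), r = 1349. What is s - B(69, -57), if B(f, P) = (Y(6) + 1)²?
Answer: 234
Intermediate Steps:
Y(O) = 1 (Y(O) = (2*O)/((2*O)) = (2*O)*(1/(2*O)) = 1)
B(f, P) = 4 (B(f, P) = (1 + 1)² = 2² = 4)
s = 238 (s = 1349 - 1111 = 238)
s - B(69, -57) = 238 - 1*4 = 238 - 4 = 234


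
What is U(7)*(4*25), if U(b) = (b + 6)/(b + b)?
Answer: 650/7 ≈ 92.857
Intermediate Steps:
U(b) = (6 + b)/(2*b) (U(b) = (6 + b)/((2*b)) = (6 + b)*(1/(2*b)) = (6 + b)/(2*b))
U(7)*(4*25) = ((1/2)*(6 + 7)/7)*(4*25) = ((1/2)*(1/7)*13)*100 = (13/14)*100 = 650/7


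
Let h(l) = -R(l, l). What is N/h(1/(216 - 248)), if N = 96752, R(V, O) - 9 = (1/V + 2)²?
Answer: -96752/909 ≈ -106.44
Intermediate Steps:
R(V, O) = 9 + (2 + 1/V)² (R(V, O) = 9 + (1/V + 2)² = 9 + (2 + 1/V)²)
h(l) = -13 - 1/l² - 4/l (h(l) = -(13 + l⁻² + 4/l) = -13 - 1/l² - 4/l)
N/h(1/(216 - 248)) = 96752/(-13 - 1/(1/(216 - 248))² - 4/(1/(216 - 248))) = 96752/(-13 - 1/(1/(-32))² - 4/(1/(-32))) = 96752/(-13 - 1/(-1/32)² - 4/(-1/32)) = 96752/(-13 - 1*1024 - 4*(-32)) = 96752/(-13 - 1024 + 128) = 96752/(-909) = 96752*(-1/909) = -96752/909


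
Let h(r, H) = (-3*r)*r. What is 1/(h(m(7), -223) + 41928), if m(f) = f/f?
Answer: 1/41925 ≈ 2.3852e-5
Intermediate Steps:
m(f) = 1
h(r, H) = -3*r²
1/(h(m(7), -223) + 41928) = 1/(-3*1² + 41928) = 1/(-3*1 + 41928) = 1/(-3 + 41928) = 1/41925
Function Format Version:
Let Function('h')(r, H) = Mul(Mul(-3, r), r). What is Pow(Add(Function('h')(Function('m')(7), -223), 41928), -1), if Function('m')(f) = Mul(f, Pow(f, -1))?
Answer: Rational(1, 41925) ≈ 2.3852e-5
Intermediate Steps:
Function('m')(f) = 1
Function('h')(r, H) = Mul(-3, Pow(r, 2))
Pow(Add(Function('h')(Function('m')(7), -223), 41928), -1) = Pow(Add(Mul(-3, Pow(1, 2)), 41928), -1) = Pow(Add(Mul(-3, 1), 41928), -1) = Pow(Add(-3, 41928), -1) = Pow(41925, -1) = Rational(1, 41925)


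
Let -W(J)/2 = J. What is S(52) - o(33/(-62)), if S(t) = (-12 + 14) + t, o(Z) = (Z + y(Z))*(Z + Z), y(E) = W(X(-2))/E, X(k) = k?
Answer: 87323/1922 ≈ 45.433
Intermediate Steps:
W(J) = -2*J
y(E) = 4/E (y(E) = (-2*(-2))/E = 4/E)
o(Z) = 2*Z*(Z + 4/Z) (o(Z) = (Z + 4/Z)*(Z + Z) = (Z + 4/Z)*(2*Z) = 2*Z*(Z + 4/Z))
S(t) = 2 + t
S(52) - o(33/(-62)) = (2 + 52) - (8 + 2*(33/(-62))**2) = 54 - (8 + 2*(33*(-1/62))**2) = 54 - (8 + 2*(-33/62)**2) = 54 - (8 + 2*(1089/3844)) = 54 - (8 + 1089/1922) = 54 - 1*16465/1922 = 54 - 16465/1922 = 87323/1922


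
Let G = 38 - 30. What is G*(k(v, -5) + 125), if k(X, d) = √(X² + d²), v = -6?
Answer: 1000 + 8*√61 ≈ 1062.5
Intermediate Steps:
G = 8
G*(k(v, -5) + 125) = 8*(√((-6)² + (-5)²) + 125) = 8*(√(36 + 25) + 125) = 8*(√61 + 125) = 8*(125 + √61) = 1000 + 8*√61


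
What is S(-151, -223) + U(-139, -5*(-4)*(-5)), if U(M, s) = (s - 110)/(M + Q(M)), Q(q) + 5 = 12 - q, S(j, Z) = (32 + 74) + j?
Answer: -75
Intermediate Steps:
S(j, Z) = 106 + j
Q(q) = 7 - q (Q(q) = -5 + (12 - q) = 7 - q)
U(M, s) = -110/7 + s/7 (U(M, s) = (s - 110)/(M + (7 - M)) = (-110 + s)/7 = (-110 + s)*(⅐) = -110/7 + s/7)
S(-151, -223) + U(-139, -5*(-4)*(-5)) = (106 - 151) + (-110/7 + (-5*(-4)*(-5))/7) = -45 + (-110/7 + (20*(-5))/7) = -45 + (-110/7 + (⅐)*(-100)) = -45 + (-110/7 - 100/7) = -45 - 30 = -75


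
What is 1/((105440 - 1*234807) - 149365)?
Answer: -1/278732 ≈ -3.5877e-6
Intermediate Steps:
1/((105440 - 1*234807) - 149365) = 1/((105440 - 234807) - 149365) = 1/(-129367 - 149365) = 1/(-278732) = -1/278732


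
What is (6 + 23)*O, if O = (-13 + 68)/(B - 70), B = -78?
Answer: -1595/148 ≈ -10.777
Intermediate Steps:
O = -55/148 (O = (-13 + 68)/(-78 - 70) = 55/(-148) = 55*(-1/148) = -55/148 ≈ -0.37162)
(6 + 23)*O = (6 + 23)*(-55/148) = 29*(-55/148) = -1595/148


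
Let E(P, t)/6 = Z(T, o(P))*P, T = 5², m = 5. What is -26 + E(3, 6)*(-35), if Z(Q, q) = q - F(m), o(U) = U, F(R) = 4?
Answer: 604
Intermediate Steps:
T = 25
Z(Q, q) = -4 + q (Z(Q, q) = q - 1*4 = q - 4 = -4 + q)
E(P, t) = 6*P*(-4 + P) (E(P, t) = 6*((-4 + P)*P) = 6*(P*(-4 + P)) = 6*P*(-4 + P))
-26 + E(3, 6)*(-35) = -26 + (6*3*(-4 + 3))*(-35) = -26 + (6*3*(-1))*(-35) = -26 - 18*(-35) = -26 + 630 = 604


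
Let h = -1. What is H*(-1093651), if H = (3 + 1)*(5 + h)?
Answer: -17498416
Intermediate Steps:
H = 16 (H = (3 + 1)*(5 - 1) = 4*4 = 16)
H*(-1093651) = 16*(-1093651) = -17498416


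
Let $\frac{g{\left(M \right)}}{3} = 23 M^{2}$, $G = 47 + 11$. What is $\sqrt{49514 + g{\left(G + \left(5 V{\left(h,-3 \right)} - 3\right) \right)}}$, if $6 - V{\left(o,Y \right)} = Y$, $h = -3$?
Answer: $\sqrt{739514} \approx 859.95$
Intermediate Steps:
$V{\left(o,Y \right)} = 6 - Y$
$G = 58$
$g{\left(M \right)} = 69 M^{2}$ ($g{\left(M \right)} = 3 \cdot 23 M^{2} = 69 M^{2}$)
$\sqrt{49514 + g{\left(G + \left(5 V{\left(h,-3 \right)} - 3\right) \right)}} = \sqrt{49514 + 69 \left(58 - \left(3 - 5 \left(6 - -3\right)\right)\right)^{2}} = \sqrt{49514 + 69 \left(58 - \left(3 - 5 \left(6 + 3\right)\right)\right)^{2}} = \sqrt{49514 + 69 \left(58 + \left(5 \cdot 9 - 3\right)\right)^{2}} = \sqrt{49514 + 69 \left(58 + \left(45 - 3\right)\right)^{2}} = \sqrt{49514 + 69 \left(58 + 42\right)^{2}} = \sqrt{49514 + 69 \cdot 100^{2}} = \sqrt{49514 + 69 \cdot 10000} = \sqrt{49514 + 690000} = \sqrt{739514}$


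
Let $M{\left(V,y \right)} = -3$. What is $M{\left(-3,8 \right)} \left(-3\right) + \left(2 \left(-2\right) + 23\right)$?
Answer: $28$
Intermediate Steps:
$M{\left(-3,8 \right)} \left(-3\right) + \left(2 \left(-2\right) + 23\right) = \left(-3\right) \left(-3\right) + \left(2 \left(-2\right) + 23\right) = 9 + \left(-4 + 23\right) = 9 + 19 = 28$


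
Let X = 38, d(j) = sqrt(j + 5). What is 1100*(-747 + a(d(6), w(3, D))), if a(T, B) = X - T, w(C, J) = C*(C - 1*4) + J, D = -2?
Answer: -779900 - 1100*sqrt(11) ≈ -7.8355e+5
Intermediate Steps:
d(j) = sqrt(5 + j)
w(C, J) = J + C*(-4 + C) (w(C, J) = C*(C - 4) + J = C*(-4 + C) + J = J + C*(-4 + C))
a(T, B) = 38 - T
1100*(-747 + a(d(6), w(3, D))) = 1100*(-747 + (38 - sqrt(5 + 6))) = 1100*(-747 + (38 - sqrt(11))) = 1100*(-709 - sqrt(11)) = -779900 - 1100*sqrt(11)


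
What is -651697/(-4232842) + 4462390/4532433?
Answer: 21842364801181/19185072764586 ≈ 1.1385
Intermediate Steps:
-651697/(-4232842) + 4462390/4532433 = -651697*(-1/4232842) + 4462390*(1/4532433) = 651697/4232842 + 4462390/4532433 = 21842364801181/19185072764586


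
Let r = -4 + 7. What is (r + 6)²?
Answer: 81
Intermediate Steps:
r = 3
(r + 6)² = (3 + 6)² = 9² = 81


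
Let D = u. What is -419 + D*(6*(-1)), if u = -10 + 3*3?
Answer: -413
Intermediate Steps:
u = -1 (u = -10 + 9 = -1)
D = -1
-419 + D*(6*(-1)) = -419 - 6*(-1) = -419 - 1*(-6) = -419 + 6 = -413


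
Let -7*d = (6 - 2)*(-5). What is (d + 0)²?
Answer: 400/49 ≈ 8.1633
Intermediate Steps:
d = 20/7 (d = -(6 - 2)*(-5)/7 = -4*(-5)/7 = -⅐*(-20) = 20/7 ≈ 2.8571)
(d + 0)² = (20/7 + 0)² = (20/7)² = 400/49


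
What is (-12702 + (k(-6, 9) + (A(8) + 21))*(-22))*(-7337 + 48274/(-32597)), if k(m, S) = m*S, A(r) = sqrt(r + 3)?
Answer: 2864808456888/32597 + 5262674186*sqrt(11)/32597 ≈ 8.8421e+7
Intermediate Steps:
A(r) = sqrt(3 + r)
k(m, S) = S*m
(-12702 + (k(-6, 9) + (A(8) + 21))*(-22))*(-7337 + 48274/(-32597)) = (-12702 + (9*(-6) + (sqrt(3 + 8) + 21))*(-22))*(-7337 + 48274/(-32597)) = (-12702 + (-54 + (sqrt(11) + 21))*(-22))*(-7337 + 48274*(-1/32597)) = (-12702 + (-54 + (21 + sqrt(11)))*(-22))*(-7337 - 48274/32597) = (-12702 + (-33 + sqrt(11))*(-22))*(-239212463/32597) = (-12702 + (726 - 22*sqrt(11)))*(-239212463/32597) = (-11976 - 22*sqrt(11))*(-239212463/32597) = 2864808456888/32597 + 5262674186*sqrt(11)/32597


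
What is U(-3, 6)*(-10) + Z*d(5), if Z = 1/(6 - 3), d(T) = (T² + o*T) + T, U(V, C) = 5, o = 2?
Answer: -110/3 ≈ -36.667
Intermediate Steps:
d(T) = T² + 3*T (d(T) = (T² + 2*T) + T = T² + 3*T)
Z = ⅓ (Z = 1/3 = ⅓ ≈ 0.33333)
U(-3, 6)*(-10) + Z*d(5) = 5*(-10) + (5*(3 + 5))/3 = -50 + (5*8)/3 = -50 + (⅓)*40 = -50 + 40/3 = -110/3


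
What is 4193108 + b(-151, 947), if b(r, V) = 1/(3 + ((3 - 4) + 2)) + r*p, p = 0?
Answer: 16772433/4 ≈ 4.1931e+6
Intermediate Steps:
b(r, V) = ¼ (b(r, V) = 1/(3 + ((3 - 4) + 2)) + r*0 = 1/(3 + (-1 + 2)) + 0 = 1/(3 + 1) + 0 = 1/4 + 0 = ¼ + 0 = ¼)
4193108 + b(-151, 947) = 4193108 + ¼ = 16772433/4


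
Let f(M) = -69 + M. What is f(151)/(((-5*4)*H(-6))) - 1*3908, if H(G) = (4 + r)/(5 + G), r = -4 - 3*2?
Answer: -234521/60 ≈ -3908.7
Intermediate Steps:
r = -10 (r = -4 - 6 = -10)
H(G) = -6/(5 + G) (H(G) = (4 - 10)/(5 + G) = -6/(5 + G))
f(151)/(((-5*4)*H(-6))) - 1*3908 = (-69 + 151)/(((-5*4)*(-6/(5 - 6)))) - 1*3908 = 82/((-(-120)/(-1))) - 3908 = 82/((-(-120)*(-1))) - 3908 = 82/((-20*6)) - 3908 = 82/(-120) - 3908 = 82*(-1/120) - 3908 = -41/60 - 3908 = -234521/60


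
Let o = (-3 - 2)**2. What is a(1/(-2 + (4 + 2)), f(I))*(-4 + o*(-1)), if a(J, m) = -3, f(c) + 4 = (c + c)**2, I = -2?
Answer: 87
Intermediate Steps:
f(c) = -4 + 4*c**2 (f(c) = -4 + (c + c)**2 = -4 + (2*c)**2 = -4 + 4*c**2)
o = 25 (o = (-5)**2 = 25)
a(1/(-2 + (4 + 2)), f(I))*(-4 + o*(-1)) = -3*(-4 + 25*(-1)) = -3*(-4 - 25) = -3*(-29) = 87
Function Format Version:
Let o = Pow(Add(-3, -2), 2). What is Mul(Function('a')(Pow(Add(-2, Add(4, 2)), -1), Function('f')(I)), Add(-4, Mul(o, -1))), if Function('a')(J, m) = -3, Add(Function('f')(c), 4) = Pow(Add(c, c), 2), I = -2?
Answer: 87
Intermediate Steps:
Function('f')(c) = Add(-4, Mul(4, Pow(c, 2))) (Function('f')(c) = Add(-4, Pow(Add(c, c), 2)) = Add(-4, Pow(Mul(2, c), 2)) = Add(-4, Mul(4, Pow(c, 2))))
o = 25 (o = Pow(-5, 2) = 25)
Mul(Function('a')(Pow(Add(-2, Add(4, 2)), -1), Function('f')(I)), Add(-4, Mul(o, -1))) = Mul(-3, Add(-4, Mul(25, -1))) = Mul(-3, Add(-4, -25)) = Mul(-3, -29) = 87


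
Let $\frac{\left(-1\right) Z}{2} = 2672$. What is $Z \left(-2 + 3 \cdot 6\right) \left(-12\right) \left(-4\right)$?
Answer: $-4104192$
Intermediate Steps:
$Z = -5344$ ($Z = \left(-2\right) 2672 = -5344$)
$Z \left(-2 + 3 \cdot 6\right) \left(-12\right) \left(-4\right) = - 5344 \left(-2 + 3 \cdot 6\right) \left(-12\right) \left(-4\right) = - 5344 \left(-2 + 18\right) \left(-12\right) \left(-4\right) = - 5344 \cdot 16 \left(-12\right) \left(-4\right) = - 5344 \left(\left(-192\right) \left(-4\right)\right) = \left(-5344\right) 768 = -4104192$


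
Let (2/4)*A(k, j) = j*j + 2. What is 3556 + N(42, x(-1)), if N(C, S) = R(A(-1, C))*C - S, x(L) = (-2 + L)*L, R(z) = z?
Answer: 151897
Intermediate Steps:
A(k, j) = 4 + 2*j² (A(k, j) = 2*(j*j + 2) = 2*(j² + 2) = 2*(2 + j²) = 4 + 2*j²)
x(L) = L*(-2 + L)
N(C, S) = -S + C*(4 + 2*C²) (N(C, S) = (4 + 2*C²)*C - S = C*(4 + 2*C²) - S = -S + C*(4 + 2*C²))
3556 + N(42, x(-1)) = 3556 + (-(-1)*(-2 - 1) + 2*42*(2 + 42²)) = 3556 + (-(-1)*(-3) + 2*42*(2 + 1764)) = 3556 + (-1*3 + 2*42*1766) = 3556 + (-3 + 148344) = 3556 + 148341 = 151897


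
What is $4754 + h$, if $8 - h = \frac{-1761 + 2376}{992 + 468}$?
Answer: $\frac{1390381}{292} \approx 4761.6$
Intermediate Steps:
$h = \frac{2213}{292}$ ($h = 8 - \frac{-1761 + 2376}{992 + 468} = 8 - \frac{615}{1460} = 8 - 615 \cdot \frac{1}{1460} = 8 - \frac{123}{292} = \frac{2213}{292} \approx 7.5788$)
$4754 + h = 4754 + \frac{2213}{292} = \frac{1390381}{292}$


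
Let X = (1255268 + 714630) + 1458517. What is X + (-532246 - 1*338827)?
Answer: 2557342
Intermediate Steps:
X = 3428415 (X = 1969898 + 1458517 = 3428415)
X + (-532246 - 1*338827) = 3428415 + (-532246 - 1*338827) = 3428415 + (-532246 - 338827) = 3428415 - 871073 = 2557342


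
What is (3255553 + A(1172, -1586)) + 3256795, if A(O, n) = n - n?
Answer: 6512348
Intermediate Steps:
A(O, n) = 0
(3255553 + A(1172, -1586)) + 3256795 = (3255553 + 0) + 3256795 = 3255553 + 3256795 = 6512348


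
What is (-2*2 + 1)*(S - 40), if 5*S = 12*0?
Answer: 120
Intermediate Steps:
S = 0 (S = (12*0)/5 = (1/5)*0 = 0)
(-2*2 + 1)*(S - 40) = (-2*2 + 1)*(0 - 40) = (-4 + 1)*(-40) = -3*(-40) = 120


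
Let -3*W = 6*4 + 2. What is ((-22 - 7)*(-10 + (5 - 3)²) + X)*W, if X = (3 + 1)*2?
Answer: -4732/3 ≈ -1577.3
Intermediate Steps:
W = -26/3 (W = -(6*4 + 2)/3 = -(24 + 2)/3 = -⅓*26 = -26/3 ≈ -8.6667)
X = 8 (X = 4*2 = 8)
((-22 - 7)*(-10 + (5 - 3)²) + X)*W = ((-22 - 7)*(-10 + (5 - 3)²) + 8)*(-26/3) = (-29*(-10 + 2²) + 8)*(-26/3) = (-29*(-10 + 4) + 8)*(-26/3) = (-29*(-6) + 8)*(-26/3) = (174 + 8)*(-26/3) = 182*(-26/3) = -4732/3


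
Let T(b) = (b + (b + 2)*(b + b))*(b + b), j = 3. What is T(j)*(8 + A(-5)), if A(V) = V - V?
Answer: 1584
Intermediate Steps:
A(V) = 0
T(b) = 2*b*(b + 2*b*(2 + b)) (T(b) = (b + (2 + b)*(2*b))*(2*b) = (b + 2*b*(2 + b))*(2*b) = 2*b*(b + 2*b*(2 + b)))
T(j)*(8 + A(-5)) = (3²*(10 + 4*3))*(8 + 0) = (9*(10 + 12))*8 = (9*22)*8 = 198*8 = 1584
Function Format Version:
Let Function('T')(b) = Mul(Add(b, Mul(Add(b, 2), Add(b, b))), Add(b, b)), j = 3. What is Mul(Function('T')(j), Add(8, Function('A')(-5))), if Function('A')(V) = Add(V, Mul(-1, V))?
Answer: 1584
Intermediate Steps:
Function('A')(V) = 0
Function('T')(b) = Mul(2, b, Add(b, Mul(2, b, Add(2, b)))) (Function('T')(b) = Mul(Add(b, Mul(Add(2, b), Mul(2, b))), Mul(2, b)) = Mul(Add(b, Mul(2, b, Add(2, b))), Mul(2, b)) = Mul(2, b, Add(b, Mul(2, b, Add(2, b)))))
Mul(Function('T')(j), Add(8, Function('A')(-5))) = Mul(Mul(Pow(3, 2), Add(10, Mul(4, 3))), Add(8, 0)) = Mul(Mul(9, Add(10, 12)), 8) = Mul(Mul(9, 22), 8) = Mul(198, 8) = 1584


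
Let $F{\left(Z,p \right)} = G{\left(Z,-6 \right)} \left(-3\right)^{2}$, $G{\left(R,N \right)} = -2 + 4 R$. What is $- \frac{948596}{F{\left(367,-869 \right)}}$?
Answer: $- \frac{474298}{6597} \approx -71.896$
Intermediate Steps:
$F{\left(Z,p \right)} = -18 + 36 Z$ ($F{\left(Z,p \right)} = \left(-2 + 4 Z\right) \left(-3\right)^{2} = \left(-2 + 4 Z\right) 9 = -18 + 36 Z$)
$- \frac{948596}{F{\left(367,-869 \right)}} = - \frac{948596}{-18 + 36 \cdot 367} = - \frac{948596}{-18 + 13212} = - \frac{948596}{13194} = \left(-948596\right) \frac{1}{13194} = - \frac{474298}{6597}$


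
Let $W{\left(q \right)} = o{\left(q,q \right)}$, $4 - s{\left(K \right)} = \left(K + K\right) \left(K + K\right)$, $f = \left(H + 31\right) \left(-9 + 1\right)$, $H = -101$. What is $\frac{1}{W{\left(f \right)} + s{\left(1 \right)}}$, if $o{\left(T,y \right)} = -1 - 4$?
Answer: $- \frac{1}{5} \approx -0.2$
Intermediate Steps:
$f = 560$ ($f = \left(-101 + 31\right) \left(-9 + 1\right) = \left(-70\right) \left(-8\right) = 560$)
$o{\left(T,y \right)} = -5$ ($o{\left(T,y \right)} = -1 - 4 = -5$)
$s{\left(K \right)} = 4 - 4 K^{2}$ ($s{\left(K \right)} = 4 - \left(K + K\right) \left(K + K\right) = 4 - 2 K 2 K = 4 - 4 K^{2}$)
$W{\left(q \right)} = -5$
$\frac{1}{W{\left(f \right)} + s{\left(1 \right)}} = \frac{1}{-5 + \left(4 - 4 \cdot 1^{2}\right)} = \frac{1}{-5 + \left(4 - 4\right)} = \frac{1}{-5 + 0} = \frac{1}{-5} = - \frac{1}{5}$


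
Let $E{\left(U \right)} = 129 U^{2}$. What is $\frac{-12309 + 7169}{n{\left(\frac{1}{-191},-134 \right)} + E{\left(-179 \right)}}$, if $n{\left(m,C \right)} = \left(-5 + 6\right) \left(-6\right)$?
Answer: $- \frac{5140}{4133283} \approx -0.0012436$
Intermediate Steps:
$n{\left(m,C \right)} = -6$ ($n{\left(m,C \right)} = 1 \left(-6\right) = -6$)
$\frac{-12309 + 7169}{n{\left(\frac{1}{-191},-134 \right)} + E{\left(-179 \right)}} = \frac{-12309 + 7169}{-6 + 129 \left(-179\right)^{2}} = - \frac{5140}{-6 + 129 \cdot 32041} = - \frac{5140}{-6 + 4133289} = - \frac{5140}{4133283}$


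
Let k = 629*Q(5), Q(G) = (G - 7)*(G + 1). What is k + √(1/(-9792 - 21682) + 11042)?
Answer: -7548 + √10938345136918/31474 ≈ -7442.9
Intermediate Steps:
Q(G) = (1 + G)*(-7 + G) (Q(G) = (-7 + G)*(1 + G) = (1 + G)*(-7 + G))
k = -7548 (k = 629*(-7 + 5² - 6*5) = 629*(-7 + 25 - 30) = 629*(-12) = -7548)
k + √(1/(-9792 - 21682) + 11042) = -7548 + √(1/(-9792 - 21682) + 11042) = -7548 + √(1/(-31474) + 11042) = -7548 + √(-1/31474 + 11042) = -7548 + √(347535907/31474) = -7548 + √10938345136918/31474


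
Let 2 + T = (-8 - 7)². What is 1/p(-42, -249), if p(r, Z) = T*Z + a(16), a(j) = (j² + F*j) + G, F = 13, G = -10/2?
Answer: -1/55068 ≈ -1.8159e-5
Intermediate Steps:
G = -5 (G = -10*½ = -5)
a(j) = -5 + j² + 13*j (a(j) = (j² + 13*j) - 5 = -5 + j² + 13*j)
T = 223 (T = -2 + (-8 - 7)² = -2 + (-15)² = -2 + 225 = 223)
p(r, Z) = 459 + 223*Z (p(r, Z) = 223*Z + (-5 + 16² + 13*16) = 223*Z + (-5 + 256 + 208) = 223*Z + 459 = 459 + 223*Z)
1/p(-42, -249) = 1/(459 + 223*(-249)) = 1/(459 - 55527) = 1/(-55068) = -1/55068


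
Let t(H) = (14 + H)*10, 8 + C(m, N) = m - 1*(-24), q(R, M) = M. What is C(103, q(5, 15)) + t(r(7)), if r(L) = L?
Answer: 329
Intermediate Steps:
C(m, N) = 16 + m (C(m, N) = -8 + (m - 1*(-24)) = -8 + (m + 24) = -8 + (24 + m) = 16 + m)
t(H) = 140 + 10*H
C(103, q(5, 15)) + t(r(7)) = (16 + 103) + (140 + 10*7) = 119 + (140 + 70) = 119 + 210 = 329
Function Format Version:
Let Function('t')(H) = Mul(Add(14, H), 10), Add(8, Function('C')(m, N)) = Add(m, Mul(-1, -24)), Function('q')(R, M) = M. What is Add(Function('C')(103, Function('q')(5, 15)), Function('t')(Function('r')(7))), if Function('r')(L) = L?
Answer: 329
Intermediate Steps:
Function('C')(m, N) = Add(16, m) (Function('C')(m, N) = Add(-8, Add(m, Mul(-1, -24))) = Add(-8, Add(m, 24)) = Add(-8, Add(24, m)) = Add(16, m))
Function('t')(H) = Add(140, Mul(10, H))
Add(Function('C')(103, Function('q')(5, 15)), Function('t')(Function('r')(7))) = Add(Add(16, 103), Add(140, Mul(10, 7))) = Add(119, Add(140, 70)) = Add(119, 210) = 329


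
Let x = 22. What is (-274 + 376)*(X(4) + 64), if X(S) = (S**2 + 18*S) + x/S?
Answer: 16065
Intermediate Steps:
X(S) = S**2 + 18*S + 22/S (X(S) = (S**2 + 18*S) + 22/S = S**2 + 18*S + 22/S)
(-274 + 376)*(X(4) + 64) = (-274 + 376)*((22 + 4**2*(18 + 4))/4 + 64) = 102*((22 + 16*22)/4 + 64) = 102*((22 + 352)/4 + 64) = 102*((1/4)*374 + 64) = 102*(187/2 + 64) = 102*(315/2) = 16065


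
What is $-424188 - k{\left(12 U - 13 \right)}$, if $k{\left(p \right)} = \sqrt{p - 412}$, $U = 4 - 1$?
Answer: $-424188 - i \sqrt{389} \approx -4.2419 \cdot 10^{5} - 19.723 i$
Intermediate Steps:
$U = 3$ ($U = 4 - 1 = 3$)
$k{\left(p \right)} = \sqrt{-412 + p}$
$-424188 - k{\left(12 U - 13 \right)} = -424188 - \sqrt{-412 + \left(12 \cdot 3 - 13\right)} = -424188 - \sqrt{-412 + \left(36 - 13\right)} = -424188 - \sqrt{-412 + 23} = -424188 - \sqrt{-389} = -424188 - i \sqrt{389}$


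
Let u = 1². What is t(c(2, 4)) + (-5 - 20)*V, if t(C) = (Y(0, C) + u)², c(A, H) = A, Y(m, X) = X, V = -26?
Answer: 659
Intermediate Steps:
u = 1
t(C) = (1 + C)² (t(C) = (C + 1)² = (1 + C)²)
t(c(2, 4)) + (-5 - 20)*V = (1 + 2)² + (-5 - 20)*(-26) = 3² - 25*(-26) = 9 + 650 = 659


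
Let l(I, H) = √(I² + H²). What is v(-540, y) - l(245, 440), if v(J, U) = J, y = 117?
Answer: -540 - 5*√10145 ≈ -1043.6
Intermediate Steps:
l(I, H) = √(H² + I²)
v(-540, y) - l(245, 440) = -540 - √(440² + 245²) = -540 - √(193600 + 60025) = -540 - √253625 = -540 - 5*√10145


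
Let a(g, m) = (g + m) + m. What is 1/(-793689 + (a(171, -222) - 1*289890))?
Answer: -1/1083852 ≈ -9.2264e-7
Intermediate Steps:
a(g, m) = g + 2*m
1/(-793689 + (a(171, -222) - 1*289890)) = 1/(-793689 + ((171 + 2*(-222)) - 1*289890)) = 1/(-793689 + ((171 - 444) - 289890)) = 1/(-793689 + (-273 - 289890)) = 1/(-793689 - 290163) = 1/(-1083852) = -1/1083852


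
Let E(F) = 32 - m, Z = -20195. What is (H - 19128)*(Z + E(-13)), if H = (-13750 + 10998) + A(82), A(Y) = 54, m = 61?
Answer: 441409024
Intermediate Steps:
E(F) = -29 (E(F) = 32 - 1*61 = 32 - 61 = -29)
H = -2698 (H = (-13750 + 10998) + 54 = -2752 + 54 = -2698)
(H - 19128)*(Z + E(-13)) = (-2698 - 19128)*(-20195 - 29) = -21826*(-20224) = 441409024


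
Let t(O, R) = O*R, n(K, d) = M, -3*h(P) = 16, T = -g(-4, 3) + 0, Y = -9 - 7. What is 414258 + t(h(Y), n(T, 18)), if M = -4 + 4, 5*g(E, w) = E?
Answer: 414258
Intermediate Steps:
Y = -16
g(E, w) = E/5
T = ⅘ (T = -(-4)/5 + 0 = -1*(-⅘) + 0 = ⅘ + 0 = ⅘ ≈ 0.80000)
h(P) = -16/3 (h(P) = -⅓*16 = -16/3)
M = 0
n(K, d) = 0
414258 + t(h(Y), n(T, 18)) = 414258 - 16/3*0 = 414258 + 0 = 414258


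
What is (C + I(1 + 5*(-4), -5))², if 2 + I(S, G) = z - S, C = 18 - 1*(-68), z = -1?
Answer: 10404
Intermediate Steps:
C = 86 (C = 18 + 68 = 86)
I(S, G) = -3 - S (I(S, G) = -2 + (-1 - S) = -3 - S)
(C + I(1 + 5*(-4), -5))² = (86 + (-3 - (1 + 5*(-4))))² = (86 + (-3 - (1 - 20)))² = (86 + (-3 - 1*(-19)))² = (86 + (-3 + 19))² = (86 + 16)² = 102² = 10404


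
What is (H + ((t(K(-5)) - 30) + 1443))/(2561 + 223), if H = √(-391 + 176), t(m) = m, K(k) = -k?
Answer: 709/1392 + I*√215/2784 ≈ 0.50934 + 0.0052668*I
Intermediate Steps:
H = I*√215 (H = √(-215) = I*√215 ≈ 14.663*I)
(H + ((t(K(-5)) - 30) + 1443))/(2561 + 223) = (I*√215 + ((-1*(-5) - 30) + 1443))/(2561 + 223) = (I*√215 + ((5 - 30) + 1443))/2784 = (I*√215 + (-25 + 1443))*(1/2784) = (I*√215 + 1418)*(1/2784) = (1418 + I*√215)*(1/2784) = 709/1392 + I*√215/2784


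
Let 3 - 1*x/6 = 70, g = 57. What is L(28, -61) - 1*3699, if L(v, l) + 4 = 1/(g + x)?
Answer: -1277536/345 ≈ -3703.0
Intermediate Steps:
x = -402 (x = 18 - 6*70 = 18 - 420 = -402)
L(v, l) = -1381/345 (L(v, l) = -4 + 1/(57 - 402) = -4 + 1/(-345) = -4 - 1/345 = -1381/345)
L(28, -61) - 1*3699 = -1381/345 - 1*3699 = -1381/345 - 3699 = -1277536/345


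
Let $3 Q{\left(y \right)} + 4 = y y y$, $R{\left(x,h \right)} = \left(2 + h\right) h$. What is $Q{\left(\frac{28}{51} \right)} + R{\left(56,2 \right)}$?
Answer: $\frac{2674972}{397953} \approx 6.7218$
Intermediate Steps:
$R{\left(x,h \right)} = h \left(2 + h\right)$
$Q{\left(y \right)} = - \frac{4}{3} + \frac{y^{3}}{3}$ ($Q{\left(y \right)} = - \frac{4}{3} + \frac{y y y}{3} = - \frac{4}{3} + \frac{y^{2} y}{3} = - \frac{4}{3} + \frac{y^{3}}{3}$)
$Q{\left(\frac{28}{51} \right)} + R{\left(56,2 \right)} = \left(- \frac{4}{3} + \frac{\left(\frac{28}{51}\right)^{3}}{3}\right) + 2 \left(2 + 2\right) = \left(- \frac{4}{3} + \frac{\left(28 \cdot \frac{1}{51}\right)^{3}}{3}\right) + 2 \cdot 4 = \left(- \frac{4}{3} + \frac{\left(\frac{28}{51}\right)^{3}}{3}\right) + 8 = \left(- \frac{4}{3} + \frac{1}{3} \cdot \frac{21952}{132651}\right) + 8 = \left(- \frac{4}{3} + \frac{21952}{397953}\right) + 8 = - \frac{508652}{397953} + 8 = \frac{2674972}{397953}$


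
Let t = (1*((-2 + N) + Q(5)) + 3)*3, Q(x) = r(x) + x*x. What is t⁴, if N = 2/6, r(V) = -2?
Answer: 28398241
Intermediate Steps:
Q(x) = -2 + x² (Q(x) = -2 + x*x = -2 + x²)
N = ⅓ (N = 2*(⅙) = ⅓ ≈ 0.33333)
t = 73 (t = (1*((-2 + ⅓) + (-2 + 5²)) + 3)*3 = (1*(-5/3 + (-2 + 25)) + 3)*3 = (1*(-5/3 + 23) + 3)*3 = (1*(64/3) + 3)*3 = (64/3 + 3)*3 = (73/3)*3 = 73)
t⁴ = 73⁴ = 28398241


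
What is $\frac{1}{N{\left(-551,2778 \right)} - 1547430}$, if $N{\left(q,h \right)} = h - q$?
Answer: $- \frac{1}{1544101} \approx -6.4763 \cdot 10^{-7}$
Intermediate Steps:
$\frac{1}{N{\left(-551,2778 \right)} - 1547430} = \frac{1}{\left(2778 - -551\right) - 1547430} = \frac{1}{\left(2778 + 551\right) - 1547430} = \frac{1}{3329 - 1547430} = \frac{1}{-1544101} = - \frac{1}{1544101}$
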